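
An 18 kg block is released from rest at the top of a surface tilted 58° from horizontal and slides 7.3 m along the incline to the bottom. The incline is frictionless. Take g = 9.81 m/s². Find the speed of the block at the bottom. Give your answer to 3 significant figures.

The weight component along the incline is mg sin 58° = 149.748 N and the normal force is N = mg cos 58° = 93.573 N.
With no friction, a = g sin 58° = 8.3194 m/s².
Starting from rest over a distance of 7.3 m, v² = 2aL = 2 × 8.3194 × 7.3 = 121.4632, so v = 11.0210 m/s.

11.0 m/s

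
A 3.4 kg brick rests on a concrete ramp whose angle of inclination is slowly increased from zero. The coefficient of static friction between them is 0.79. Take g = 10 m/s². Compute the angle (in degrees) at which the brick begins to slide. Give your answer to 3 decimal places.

38.309°

At the threshold of sliding, static friction is at its maximum μ_s N and exactly balances the weight component along the incline: mg sin θ = μ_s mg cos θ.
Hence tan θ = μ_s = 0.79, so θ = arctan(0.79) = 38.3087°.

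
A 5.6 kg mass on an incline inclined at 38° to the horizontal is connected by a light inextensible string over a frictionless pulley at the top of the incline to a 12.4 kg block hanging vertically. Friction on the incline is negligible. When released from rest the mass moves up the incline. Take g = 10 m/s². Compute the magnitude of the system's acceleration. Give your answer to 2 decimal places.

4.97 m/s²

For the mass on the incline: the weight component along the slope is m₁g sin 38° = 5.6 × 10 × 0.6157 = 34.479 N and the normal force is N = m₁g cos 38° = 44.129 N.
Newton's second law for the mass (up-slope positive): T − 34.479 = 5.6 a. For the hanging block (downward positive): 12.4 × 10 − T = 12.4 a.
Adding the two equations eliminates T: 89.521 = 18 a, so a = 4.9734 m/s².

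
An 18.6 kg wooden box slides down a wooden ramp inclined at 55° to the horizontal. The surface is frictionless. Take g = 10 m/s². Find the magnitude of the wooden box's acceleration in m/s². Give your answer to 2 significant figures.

Resolving the weight along the incline: the component pulling the wooden box down the slope is mg sin 55° = 18.6 × 10 × 0.8192 = 152.371 N, and the normal force is N = mg cos 55° = 18.6 × 10 × 0.5736 = 106.690 N.
With no friction the net force along the incline is 152.371 N, so a = g sin 55° = 152.371 / 18.6 = 8.1920 m/s².

8.2 m/s²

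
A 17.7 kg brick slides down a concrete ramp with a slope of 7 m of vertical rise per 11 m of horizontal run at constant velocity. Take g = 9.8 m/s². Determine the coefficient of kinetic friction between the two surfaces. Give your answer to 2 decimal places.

0.64

At constant velocity the net force along the incline is zero: mg sin 32.47° = μ mg cos 32.47°.
So μ = tan 32.47° = 0.5369 / 0.8437 = 0.6364.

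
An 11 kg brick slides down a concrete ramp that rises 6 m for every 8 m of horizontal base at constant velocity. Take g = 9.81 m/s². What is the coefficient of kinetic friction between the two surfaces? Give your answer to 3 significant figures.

At constant velocity the net force along the incline is zero: mg sin 36.87° = μ mg cos 36.87°.
So μ = tan 36.87° = 0.6000 / 0.8000 = 0.7500.

0.750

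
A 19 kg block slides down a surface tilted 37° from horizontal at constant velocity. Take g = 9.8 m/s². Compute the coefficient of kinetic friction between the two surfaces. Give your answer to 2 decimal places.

0.75

At constant velocity the net force along the incline is zero: mg sin 37° = μ mg cos 37°.
So μ = tan 37° = 0.6018 / 0.7986 = 0.7536.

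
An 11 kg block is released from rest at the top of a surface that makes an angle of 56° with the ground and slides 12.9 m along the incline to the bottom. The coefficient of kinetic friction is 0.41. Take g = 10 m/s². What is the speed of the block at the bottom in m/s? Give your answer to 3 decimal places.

12.439 m/s

The weight component along the incline is mg sin 56° = 91.194 N and the normal force is N = mg cos 56° = 61.511 N.
Friction up the slope is f = μN = 0.41 × 61.511 = 25.220 N, so the net downslope force is 91.194 − 25.220 = 65.974 N and a = 65.974 / 11 = 5.9976 m/s².
Starting from rest over a distance of 12.9 m, v² = 2aL = 2 × 5.9976 × 12.9 = 154.7381, so v = 12.4394 m/s.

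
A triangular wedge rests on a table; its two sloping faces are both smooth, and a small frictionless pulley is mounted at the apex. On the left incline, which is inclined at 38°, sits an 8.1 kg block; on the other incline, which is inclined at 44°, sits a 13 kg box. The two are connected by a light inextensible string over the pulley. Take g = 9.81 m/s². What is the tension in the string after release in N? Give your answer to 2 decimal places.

Resolve each weight along its own incline: the 8.1 kg mass has component 8.1 × 9.81 × sin 38° = 48.921 N down its slope, and the 13 kg mass has 13 × 9.81 × sin 44° = 88.590 N down its slope.
The 13 kg side's 88.590 N exceeds the other side's 48.921 N, so that mass slides down and the 8.1 kg mass slides up. Taking that direction as positive, Newton's second law for the whole system gives 88.590 − 48.921 = (8.1 + 13) a, so a = 39.669 / 21.1 = 1.8800 m/s².
For the 8.1 kg mass (up-slope positive): T − 48.921 = 8.1 × 1.8800, so T = 64.149 N.

64.15 N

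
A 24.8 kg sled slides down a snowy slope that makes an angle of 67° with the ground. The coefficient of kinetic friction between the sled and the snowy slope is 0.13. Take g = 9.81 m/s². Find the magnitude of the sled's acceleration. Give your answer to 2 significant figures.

8.5 m/s²

Resolving the weight along the incline: the component pulling the sled down the slope is mg sin 67° = 24.8 × 9.81 × 0.9205 = 223.947 N, and the normal force is N = mg cos 67° = 24.8 × 9.81 × 0.3907 = 95.053 N.
Kinetic friction acts up the slope with magnitude f = μN = 0.13 × 95.053 = 12.357 N.
Net force along the incline is 223.947 − 12.357 = 211.590 N, so a = 211.590 / 24.8 = 8.5319 m/s².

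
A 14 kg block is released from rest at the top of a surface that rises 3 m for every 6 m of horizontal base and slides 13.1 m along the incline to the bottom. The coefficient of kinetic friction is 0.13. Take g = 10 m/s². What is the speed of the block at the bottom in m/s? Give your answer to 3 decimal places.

The weight component along the incline is mg sin 26.57° = 62.610 N and the normal force is N = mg cos 26.57° = 125.220 N.
Friction up the slope is f = μN = 0.13 × 125.220 = 16.279 N, so the net downslope force is 62.610 − 16.279 = 46.331 N and a = 46.331 / 14 = 3.3094 m/s².
Starting from rest over a distance of 13.1 m, v² = 2aL = 2 × 3.3094 × 13.1 = 86.7063, so v = 9.3116 m/s.

9.312 m/s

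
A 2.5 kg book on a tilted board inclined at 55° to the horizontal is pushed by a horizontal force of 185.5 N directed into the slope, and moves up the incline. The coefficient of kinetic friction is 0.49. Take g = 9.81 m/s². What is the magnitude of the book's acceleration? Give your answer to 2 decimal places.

1.98 m/s²

The horizontal push has components F cos 55° = 185.5 × 0.5736 = 106.403 N up the incline and F sin 55° = 185.5 × 0.8192 = 151.962 N pressing into the surface.
The normal force is therefore N = mg cos 55° + F sin 55° = 14.068 + 151.962 = 166.030 N, and kinetic friction down the slope is μN = 0.49 × 166.030 = 81.355 N.
Along the incline: F cos 55° − mg sin 55° − μN = ma, so 106.403 − 20.091 − 81.355 = 2.5 a, giving a = 1.9828 m/s².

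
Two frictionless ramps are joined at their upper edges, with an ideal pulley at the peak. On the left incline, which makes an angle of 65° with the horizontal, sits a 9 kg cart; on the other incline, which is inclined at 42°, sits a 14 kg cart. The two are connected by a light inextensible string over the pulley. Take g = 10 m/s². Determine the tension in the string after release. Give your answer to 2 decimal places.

86.31 N

Resolve each weight along its own incline: the 9 kg mass has component 9 × 10 × sin 65° = 81.568 N down its slope, and the 14 kg mass has 14 × 10 × sin 42° = 93.678 N down its slope.
The 14 kg side's 93.678 N exceeds the other side's 81.568 N, so that mass slides down and the 9 kg mass slides up. Taking that direction as positive, Newton's second law for the whole system gives 93.678 − 81.568 = (9 + 14) a, so a = 12.110 / 23 = 0.5265 m/s².
For the 9 kg mass (up-slope positive): T − 81.568 = 9 × 0.5265, so T = 86.306 N.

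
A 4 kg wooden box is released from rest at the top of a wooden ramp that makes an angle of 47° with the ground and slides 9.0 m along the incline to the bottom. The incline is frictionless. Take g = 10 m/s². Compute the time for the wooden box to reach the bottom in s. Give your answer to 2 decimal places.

1.57 s

The weight component along the incline is mg sin 47° = 29.254 N and the normal force is N = mg cos 47° = 27.280 N.
With no friction, a = g sin 47° = 7.3135 m/s².
Starting from rest, L = ½at², so t = √(2L/a) = √(2 × 9.0 / 7.3135) = 1.5688 s.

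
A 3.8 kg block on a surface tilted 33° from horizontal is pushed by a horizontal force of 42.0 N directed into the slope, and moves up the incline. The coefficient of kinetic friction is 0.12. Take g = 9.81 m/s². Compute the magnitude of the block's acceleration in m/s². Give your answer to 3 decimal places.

2.217 m/s²

The horizontal push has components F cos 33° = 42.0 × 0.8387 = 35.225 N up the incline and F sin 33° = 42.0 × 0.5446 = 22.873 N pressing into the surface.
The normal force is therefore N = mg cos 33° + F sin 33° = 31.265 + 22.873 = 54.138 N, and kinetic friction down the slope is μN = 0.12 × 54.138 = 6.497 N.
Along the incline: F cos 33° − mg sin 33° − μN = ma, so 35.225 − 20.302 − 6.497 = 3.8 a, giving a = 2.2174 m/s².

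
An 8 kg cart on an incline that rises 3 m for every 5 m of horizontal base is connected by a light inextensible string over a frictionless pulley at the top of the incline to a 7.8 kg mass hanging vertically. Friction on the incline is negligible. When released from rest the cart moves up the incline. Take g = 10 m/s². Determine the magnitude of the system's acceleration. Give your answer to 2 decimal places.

For the cart on the incline: the weight component along the slope is m₁g sin 30.96° = 8 × 10 × 0.5145 = 41.160 N and the normal force is N = m₁g cos 30.96° = 68.599 N.
Newton's second law for the cart (up-slope positive): T − 41.160 = 8 a. For the hanging mass (downward positive): 7.8 × 10 − T = 7.8 a.
Adding the two equations eliminates T: 36.840 = 15.8 a, so a = 2.3316 m/s².

2.33 m/s²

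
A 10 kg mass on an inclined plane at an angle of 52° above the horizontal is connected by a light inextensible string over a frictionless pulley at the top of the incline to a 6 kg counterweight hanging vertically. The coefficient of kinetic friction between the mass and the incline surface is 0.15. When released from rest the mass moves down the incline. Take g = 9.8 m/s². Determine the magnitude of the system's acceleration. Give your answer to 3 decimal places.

For the mass on the incline: the weight component along the slope is m₁g sin 52° = 10 × 9.8 × 0.7880 = 77.224 N and the normal force is N = m₁g cos 52° = 60.335 N.
Kinetic friction opposes the mass's motion down the incline: f = μN = 0.15 × 60.335 = 9.050 N acting up the slope.
Newton's second law for the mass (down-slope positive): 77.224 − 9.050 − T = 10 a. For the hanging counterweight (upward positive): T − 6 × 9.8 = 6 a.
Adding the two equations eliminates T: 9.374 = 16 a, so a = 0.5859 m/s².

0.586 m/s²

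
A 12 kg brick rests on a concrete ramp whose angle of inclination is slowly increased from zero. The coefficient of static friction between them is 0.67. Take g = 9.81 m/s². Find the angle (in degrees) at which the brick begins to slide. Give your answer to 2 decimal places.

33.82°

At the threshold of sliding, static friction is at its maximum μ_s N and exactly balances the weight component along the incline: mg sin θ = μ_s mg cos θ.
Hence tan θ = μ_s = 0.67, so θ = arctan(0.67) = 33.8221°.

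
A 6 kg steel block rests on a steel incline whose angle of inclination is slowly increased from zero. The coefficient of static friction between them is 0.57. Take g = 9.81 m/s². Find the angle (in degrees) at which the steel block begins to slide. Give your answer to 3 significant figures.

At the threshold of sliding, static friction is at its maximum μ_s N and exactly balances the weight component along the incline: mg sin θ = μ_s mg cos θ.
Hence tan θ = μ_s = 0.57, so θ = arctan(0.57) = 29.6831°.

29.7°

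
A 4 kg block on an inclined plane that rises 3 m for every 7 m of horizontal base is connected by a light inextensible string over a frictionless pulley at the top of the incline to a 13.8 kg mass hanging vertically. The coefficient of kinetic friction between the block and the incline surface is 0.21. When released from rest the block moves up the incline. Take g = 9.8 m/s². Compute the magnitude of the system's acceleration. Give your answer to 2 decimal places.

6.31 m/s²

For the block on the incline: the weight component along the slope is m₁g sin 23.20° = 4 × 9.8 × 0.3939 = 15.441 N and the normal force is N = m₁g cos 23.20° = 36.030 N.
Kinetic friction opposes the block's motion up the incline: f = μN = 0.21 × 36.030 = 7.566 N acting down the slope.
Newton's second law for the block (up-slope positive): T − 15.441 − 7.566 = 4 a. For the hanging mass (downward positive): 13.8 × 9.8 − T = 13.8 a.
Adding the two equations eliminates T: 112.233 = 17.8 a, so a = 6.3052 m/s².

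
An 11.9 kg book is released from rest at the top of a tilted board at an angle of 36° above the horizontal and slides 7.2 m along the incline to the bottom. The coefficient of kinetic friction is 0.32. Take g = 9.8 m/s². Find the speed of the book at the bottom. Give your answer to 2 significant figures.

6.8 m/s

The weight component along the incline is mg sin 36° = 68.548 N and the normal force is N = mg cos 36° = 94.348 N.
Friction up the slope is f = μN = 0.32 × 94.348 = 30.191 N, so the net downslope force is 68.548 − 30.191 = 38.357 N and a = 38.357 / 11.9 = 3.2233 m/s².
Starting from rest over a distance of 7.2 m, v² = 2aL = 2 × 3.2233 × 7.2 = 46.4155, so v = 6.8129 m/s.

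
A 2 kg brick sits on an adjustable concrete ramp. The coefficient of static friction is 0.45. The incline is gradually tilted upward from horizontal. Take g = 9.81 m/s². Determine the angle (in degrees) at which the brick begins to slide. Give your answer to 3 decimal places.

At the threshold of sliding, static friction is at its maximum μ_s N and exactly balances the weight component along the incline: mg sin θ = μ_s mg cos θ.
Hence tan θ = μ_s = 0.45, so θ = arctan(0.45) = 24.2277°.

24.228°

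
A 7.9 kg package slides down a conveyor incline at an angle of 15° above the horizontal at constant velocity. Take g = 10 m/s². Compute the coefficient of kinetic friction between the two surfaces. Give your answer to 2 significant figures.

At constant velocity the net force along the incline is zero: mg sin 15° = μ mg cos 15°.
So μ = tan 15° = 0.2588 / 0.9659 = 0.2679.

0.27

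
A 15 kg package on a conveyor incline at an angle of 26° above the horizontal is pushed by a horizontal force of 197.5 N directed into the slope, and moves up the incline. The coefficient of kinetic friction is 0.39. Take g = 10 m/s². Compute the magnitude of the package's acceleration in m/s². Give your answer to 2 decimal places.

The horizontal push has components F cos 26° = 197.5 × 0.8988 = 177.513 N up the incline and F sin 26° = 197.5 × 0.4384 = 86.584 N pressing into the surface.
The normal force is therefore N = mg cos 26° + F sin 26° = 134.820 + 86.584 = 221.404 N, and kinetic friction down the slope is μN = 0.39 × 221.404 = 86.348 N.
Along the incline: F cos 26° − mg sin 26° − μN = ma, so 177.513 − 65.760 − 86.348 = 15 a, giving a = 1.6937 m/s².

1.69 m/s²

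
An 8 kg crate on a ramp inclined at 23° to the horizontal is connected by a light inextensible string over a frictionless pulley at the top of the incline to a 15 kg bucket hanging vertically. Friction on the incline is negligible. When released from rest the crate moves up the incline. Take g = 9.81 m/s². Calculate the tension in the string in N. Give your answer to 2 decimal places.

For the crate on the incline: the weight component along the slope is m₁g sin 23° = 8 × 9.81 × 0.3907 = 30.662 N and the normal force is N = m₁g cos 23° = 72.241 N.
Newton's second law for the crate (up-slope positive): T − 30.662 = 8 a. For the hanging bucket (downward positive): 15 × 9.81 − T = 15 a.
Adding the two equations eliminates T: 116.488 = 23 a, so a = 5.0647 m/s².
Then from the hanging bucket's equation, T = 15 × (9.81 − 5.0647) = 71.180 N.

71.18 N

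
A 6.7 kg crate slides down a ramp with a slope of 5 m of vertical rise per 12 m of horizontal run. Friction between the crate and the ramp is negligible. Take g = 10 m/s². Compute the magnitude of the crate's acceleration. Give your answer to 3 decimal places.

Resolving the weight along the incline: the component pulling the crate down the slope is mg sin 22.62° = 6.7 × 10 × 0.3846 = 25.768 N, and the normal force is N = mg cos 22.62° = 6.7 × 10 × 0.9231 = 61.848 N.
With no friction the net force along the incline is 25.768 N, so a = g sin 22.62° = 25.768 / 6.7 = 3.8460 m/s².

3.846 m/s²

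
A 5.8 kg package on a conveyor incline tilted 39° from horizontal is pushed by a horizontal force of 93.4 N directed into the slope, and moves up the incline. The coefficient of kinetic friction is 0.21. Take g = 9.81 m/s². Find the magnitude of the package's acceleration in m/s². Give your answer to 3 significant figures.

2.61 m/s²

The horizontal push has components F cos 39° = 93.4 × 0.7771 = 72.581 N up the incline and F sin 39° = 93.4 × 0.6293 = 58.777 N pressing into the surface.
The normal force is therefore N = mg cos 39° + F sin 39° = 44.215 + 58.777 = 102.992 N, and kinetic friction down the slope is μN = 0.21 × 102.992 = 21.628 N.
Along the incline: F cos 39° − mg sin 39° − μN = ma, so 72.581 − 35.806 − 21.628 = 5.8 a, giving a = 2.6116 m/s².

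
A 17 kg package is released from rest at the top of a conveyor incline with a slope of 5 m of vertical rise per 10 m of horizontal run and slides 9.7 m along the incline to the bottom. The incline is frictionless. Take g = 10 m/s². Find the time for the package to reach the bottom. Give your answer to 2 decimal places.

2.08 s

The weight component along the incline is mg sin 26.57° = 76.026 N and the normal force is N = mg cos 26.57° = 152.053 N.
With no friction, a = g sin 26.57° = 4.4721 m/s².
Starting from rest, L = ½at², so t = √(2L/a) = √(2 × 9.7 / 4.4721) = 2.0828 s.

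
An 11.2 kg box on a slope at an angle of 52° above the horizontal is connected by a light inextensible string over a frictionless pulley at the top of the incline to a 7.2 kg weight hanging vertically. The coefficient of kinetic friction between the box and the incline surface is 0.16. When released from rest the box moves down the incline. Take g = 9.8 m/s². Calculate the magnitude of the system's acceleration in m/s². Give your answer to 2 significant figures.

For the box on the incline: the weight component along the slope is m₁g sin 52° = 11.2 × 9.8 × 0.7880 = 86.491 N and the normal force is N = m₁g cos 52° = 67.575 N.
Kinetic friction opposes the box's motion down the incline: f = μN = 0.16 × 67.575 = 10.812 N acting up the slope.
Newton's second law for the box (down-slope positive): 86.491 − 10.812 − T = 11.2 a. For the hanging weight (upward positive): T − 7.2 × 9.8 = 7.2 a.
Adding the two equations eliminates T: 5.119 = 18.4 a, so a = 0.2782 m/s².

0.28 m/s²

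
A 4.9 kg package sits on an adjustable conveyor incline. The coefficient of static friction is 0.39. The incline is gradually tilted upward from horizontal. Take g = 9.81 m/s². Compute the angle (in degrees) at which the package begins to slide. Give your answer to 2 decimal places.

At the threshold of sliding, static friction is at its maximum μ_s N and exactly balances the weight component along the incline: mg sin θ = μ_s mg cos θ.
Hence tan θ = μ_s = 0.39, so θ = arctan(0.39) = 21.3058°.

21.31°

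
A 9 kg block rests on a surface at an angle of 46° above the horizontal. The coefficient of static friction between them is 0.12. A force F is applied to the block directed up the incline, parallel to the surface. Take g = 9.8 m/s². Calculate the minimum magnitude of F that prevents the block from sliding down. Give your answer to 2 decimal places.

The normal force is N = mg cos 46° = 61.269 N. With F at its minimum the block is on the verge of sliding down, so static friction is at its maximum μ_s N = 0.12 × 61.269 = 7.352 N and acts up the slope.
Equilibrium along the incline: F + μ_s N = mg sin 46°, so F = 63.446 − 7.352 = 56.094 N.

56.09 N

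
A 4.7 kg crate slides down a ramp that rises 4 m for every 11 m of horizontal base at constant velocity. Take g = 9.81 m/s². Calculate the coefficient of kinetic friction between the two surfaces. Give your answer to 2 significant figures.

0.36

At constant velocity the net force along the incline is zero: mg sin 19.98° = μ mg cos 19.98°.
So μ = tan 19.98° = 0.3417 / 0.9398 = 0.3636.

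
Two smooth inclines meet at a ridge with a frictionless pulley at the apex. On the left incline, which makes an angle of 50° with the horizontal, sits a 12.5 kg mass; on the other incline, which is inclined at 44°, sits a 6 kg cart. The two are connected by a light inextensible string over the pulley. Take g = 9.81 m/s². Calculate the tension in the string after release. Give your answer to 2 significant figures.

58 N

Resolve each weight along its own incline: the 12.5 kg mass has component 12.5 × 9.81 × sin 50° = 93.936 N down its slope, and the 6 kg mass has 6 × 9.81 × sin 44° = 40.888 N down its slope.
The 12.5 kg side's 93.936 N exceeds the other side's 40.888 N, so that mass slides down and the 6 kg mass slides up. Taking that direction as positive, Newton's second law for the whole system gives 93.936 − 40.888 = (12.5 + 6) a, so a = 53.048 / 18.5 = 2.8675 m/s².
For the 6 kg mass (up-slope positive): T − 40.888 = 6 × 2.8675, so T = 58.093 N.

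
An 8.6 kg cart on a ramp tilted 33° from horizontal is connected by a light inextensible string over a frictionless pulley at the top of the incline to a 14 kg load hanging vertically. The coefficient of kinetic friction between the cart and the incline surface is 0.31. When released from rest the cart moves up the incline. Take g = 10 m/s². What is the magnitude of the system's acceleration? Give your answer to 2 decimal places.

3.13 m/s²

For the cart on the incline: the weight component along the slope is m₁g sin 33° = 8.6 × 10 × 0.5446 = 46.836 N and the normal force is N = m₁g cos 33° = 72.126 N.
Kinetic friction opposes the cart's motion up the incline: f = μN = 0.31 × 72.126 = 22.359 N acting down the slope.
Newton's second law for the cart (up-slope positive): T − 46.836 − 22.359 = 8.6 a. For the hanging load (downward positive): 14 × 10 − T = 14 a.
Adding the two equations eliminates T: 70.805 = 22.6 a, so a = 3.1330 m/s².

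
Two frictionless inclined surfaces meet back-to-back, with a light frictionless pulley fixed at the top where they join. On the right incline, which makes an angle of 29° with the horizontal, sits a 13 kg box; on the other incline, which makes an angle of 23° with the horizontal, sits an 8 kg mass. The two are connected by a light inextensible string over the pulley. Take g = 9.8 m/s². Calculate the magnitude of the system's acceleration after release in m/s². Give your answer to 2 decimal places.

Resolve each weight along its own incline: the 13 kg mass has component 13 × 9.8 × sin 29° = 61.765 N down its slope, and the 8 kg mass has 8 × 9.8 × sin 23° = 30.633 N down its slope.
The 13 kg side's 61.765 N exceeds the other side's 30.633 N, so that mass slides down and the 8 kg mass slides up. Taking that direction as positive, Newton's second law for the whole system gives 61.765 − 30.633 = (13 + 8) a, so a = 31.132 / 21 = 1.4825 m/s².

1.48 m/s²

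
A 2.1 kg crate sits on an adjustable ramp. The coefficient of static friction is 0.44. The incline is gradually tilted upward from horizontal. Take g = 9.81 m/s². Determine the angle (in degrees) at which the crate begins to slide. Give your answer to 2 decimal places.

23.75°

At the threshold of sliding, static friction is at its maximum μ_s N and exactly balances the weight component along the incline: mg sin θ = μ_s mg cos θ.
Hence tan θ = μ_s = 0.44, so θ = arctan(0.44) = 23.7495°.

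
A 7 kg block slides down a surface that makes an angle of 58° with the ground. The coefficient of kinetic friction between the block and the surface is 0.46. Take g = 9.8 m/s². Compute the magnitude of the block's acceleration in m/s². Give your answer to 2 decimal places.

Resolving the weight along the incline: the component pulling the block down the slope is mg sin 58° = 7 × 9.8 × 0.8480 = 58.173 N, and the normal force is N = mg cos 58° = 7 × 9.8 × 0.5299 = 36.351 N.
Kinetic friction acts up the slope with magnitude f = μN = 0.46 × 36.351 = 16.721 N.
Net force along the incline is 58.173 − 16.721 = 41.452 N, so a = 41.452 / 7 = 5.9217 m/s².

5.92 m/s²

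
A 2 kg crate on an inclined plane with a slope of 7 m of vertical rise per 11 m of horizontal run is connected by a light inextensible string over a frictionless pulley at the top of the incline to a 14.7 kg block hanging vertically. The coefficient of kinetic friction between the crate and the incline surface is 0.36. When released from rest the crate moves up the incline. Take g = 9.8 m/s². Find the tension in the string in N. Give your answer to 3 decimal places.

For the crate on the incline: the weight component along the slope is m₁g sin 32.47° = 2 × 9.8 × 0.5369 = 10.523 N and the normal force is N = m₁g cos 32.47° = 16.536 N.
Kinetic friction opposes the crate's motion up the incline: f = μN = 0.36 × 16.536 = 5.953 N acting down the slope.
Newton's second law for the crate (up-slope positive): T − 10.523 − 5.953 = 2 a. For the hanging block (downward positive): 14.7 × 9.8 − T = 14.7 a.
Adding the two equations eliminates T: 127.584 = 16.7 a, so a = 7.6398 m/s².
Then from the hanging block's equation, T = 14.7 × (9.8 − 7.6398) = 31.755 N.

31.755 N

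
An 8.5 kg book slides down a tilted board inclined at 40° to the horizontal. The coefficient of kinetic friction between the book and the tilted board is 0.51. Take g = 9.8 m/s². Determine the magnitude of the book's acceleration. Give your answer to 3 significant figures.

Resolving the weight along the incline: the component pulling the book down the slope is mg sin 40° = 8.5 × 9.8 × 0.6428 = 53.545 N, and the normal force is N = mg cos 40° = 8.5 × 9.8 × 0.7660 = 63.808 N.
Kinetic friction acts up the slope with magnitude f = μN = 0.51 × 63.808 = 32.542 N.
Net force along the incline is 53.545 − 32.542 = 21.003 N, so a = 21.003 / 8.5 = 2.4709 m/s².

2.47 m/s²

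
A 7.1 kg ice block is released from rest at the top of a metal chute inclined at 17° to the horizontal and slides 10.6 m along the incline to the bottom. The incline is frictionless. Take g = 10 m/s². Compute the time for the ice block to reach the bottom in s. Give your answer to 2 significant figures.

The weight component along the incline is mg sin 17° = 20.758 N and the normal force is N = mg cos 17° = 67.898 N.
With no friction, a = g sin 17° = 2.9237 m/s².
Starting from rest, L = ½at², so t = √(2L/a) = √(2 × 10.6 / 2.9237) = 2.6928 s.

2.7 s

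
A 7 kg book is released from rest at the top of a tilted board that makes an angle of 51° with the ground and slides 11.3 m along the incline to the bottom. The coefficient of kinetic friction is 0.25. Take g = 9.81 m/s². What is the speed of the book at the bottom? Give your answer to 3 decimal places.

The weight component along the incline is mg sin 51° = 53.367 N and the normal force is N = mg cos 51° = 43.215 N.
Friction up the slope is f = μN = 0.25 × 43.215 = 10.804 N, so the net downslope force is 53.367 − 10.804 = 42.563 N and a = 42.563 / 7 = 6.0804 m/s².
Starting from rest over a distance of 11.3 m, v² = 2aL = 2 × 6.0804 × 11.3 = 137.4170, so v = 11.7225 m/s.

11.722 m/s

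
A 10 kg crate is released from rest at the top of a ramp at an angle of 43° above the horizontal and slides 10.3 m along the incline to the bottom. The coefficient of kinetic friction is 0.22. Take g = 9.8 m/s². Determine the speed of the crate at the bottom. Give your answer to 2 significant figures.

10 m/s

The weight component along the incline is mg sin 43° = 66.836 N and the normal force is N = mg cos 43° = 71.673 N.
Friction up the slope is f = μN = 0.22 × 71.673 = 15.768 N, so the net downslope force is 66.836 − 15.768 = 51.068 N and a = 51.068 / 10 = 5.1068 m/s².
Starting from rest over a distance of 10.3 m, v² = 2aL = 2 × 5.1068 × 10.3 = 105.2001, so v = 10.2567 m/s.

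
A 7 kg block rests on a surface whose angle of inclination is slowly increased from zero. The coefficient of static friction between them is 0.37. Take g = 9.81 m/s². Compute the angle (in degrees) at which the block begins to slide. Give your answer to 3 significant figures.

20.3°

At the threshold of sliding, static friction is at its maximum μ_s N and exactly balances the weight component along the incline: mg sin θ = μ_s mg cos θ.
Hence tan θ = μ_s = 0.37, so θ = arctan(0.37) = 20.3045°.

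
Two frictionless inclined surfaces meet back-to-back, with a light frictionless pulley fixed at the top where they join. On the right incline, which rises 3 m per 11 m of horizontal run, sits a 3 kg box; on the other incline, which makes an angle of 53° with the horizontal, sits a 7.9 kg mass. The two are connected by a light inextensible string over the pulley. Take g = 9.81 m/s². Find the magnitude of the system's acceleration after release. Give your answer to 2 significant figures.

Resolve each weight along its own incline: the 3 kg mass has component 3 × 9.81 × sin 15.26° = 7.744 N down its slope, and the 7.9 kg mass has 7.9 × 9.81 × sin 53° = 61.893 N down its slope.
The 7.9 kg side's 61.893 N exceeds the other side's 7.744 N, so that mass slides down and the 3 kg mass slides up. Taking that direction as positive, Newton's second law for the whole system gives 61.893 − 7.744 = (3 + 7.9) a, so a = 54.149 / 10.9 = 4.9678 m/s².

5.0 m/s²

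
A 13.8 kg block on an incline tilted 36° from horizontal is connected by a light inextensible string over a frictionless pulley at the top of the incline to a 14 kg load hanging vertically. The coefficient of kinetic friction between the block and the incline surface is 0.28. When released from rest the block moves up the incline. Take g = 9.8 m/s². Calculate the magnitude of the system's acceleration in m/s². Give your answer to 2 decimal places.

0.97 m/s²

For the block on the incline: the weight component along the slope is m₁g sin 36° = 13.8 × 9.8 × 0.5878 = 79.494 N and the normal force is N = m₁g cos 36° = 109.411 N.
Kinetic friction opposes the block's motion up the incline: f = μN = 0.28 × 109.411 = 30.635 N acting down the slope.
Newton's second law for the block (up-slope positive): T − 79.494 − 30.635 = 13.8 a. For the hanging load (downward positive): 14 × 9.8 − T = 14 a.
Adding the two equations eliminates T: 27.071 = 27.8 a, so a = 0.9738 m/s².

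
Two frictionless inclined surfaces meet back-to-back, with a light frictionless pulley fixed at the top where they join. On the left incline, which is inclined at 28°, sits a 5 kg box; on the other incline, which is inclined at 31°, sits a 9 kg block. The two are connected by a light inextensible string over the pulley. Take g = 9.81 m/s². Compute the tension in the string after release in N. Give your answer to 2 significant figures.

31 N

Resolve each weight along its own incline: the 5 kg mass has component 5 × 9.81 × sin 28° = 23.028 N down its slope, and the 9 kg mass has 9 × 9.81 × sin 31° = 45.473 N down its slope.
The 9 kg side's 45.473 N exceeds the other side's 23.028 N, so that mass slides down and the 5 kg mass slides up. Taking that direction as positive, Newton's second law for the whole system gives 45.473 − 23.028 = (5 + 9) a, so a = 22.445 / 14 = 1.6032 m/s².
For the 5 kg mass (up-slope positive): T − 23.028 = 5 × 1.6032, so T = 31.044 N.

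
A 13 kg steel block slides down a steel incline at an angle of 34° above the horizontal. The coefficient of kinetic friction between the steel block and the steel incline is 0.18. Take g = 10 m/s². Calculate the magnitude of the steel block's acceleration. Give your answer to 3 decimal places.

Resolving the weight along the incline: the component pulling the steel block down the slope is mg sin 34° = 13 × 10 × 0.5592 = 72.696 N, and the normal force is N = mg cos 34° = 13 × 10 × 0.8290 = 107.770 N.
Kinetic friction acts up the slope with magnitude f = μN = 0.18 × 107.770 = 19.399 N.
Net force along the incline is 72.696 − 19.399 = 53.297 N, so a = 53.297 / 13 = 4.0998 m/s².

4.100 m/s²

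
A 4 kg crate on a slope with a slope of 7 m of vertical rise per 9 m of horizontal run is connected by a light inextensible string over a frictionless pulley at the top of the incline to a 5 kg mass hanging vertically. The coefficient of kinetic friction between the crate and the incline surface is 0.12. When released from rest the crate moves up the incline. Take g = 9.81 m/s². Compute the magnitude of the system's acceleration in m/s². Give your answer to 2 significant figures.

For the crate on the incline: the weight component along the slope is m₁g sin 37.87° = 4 × 9.81 × 0.6139 = 24.089 N and the normal force is N = m₁g cos 37.87° = 30.974 N.
Kinetic friction opposes the crate's motion up the incline: f = μN = 0.12 × 30.974 = 3.717 N acting down the slope.
Newton's second law for the crate (up-slope positive): T − 24.089 − 3.717 = 4 a. For the hanging mass (downward positive): 5 × 9.81 − T = 5 a.
Adding the two equations eliminates T: 21.244 = 9 a, so a = 2.3604 m/s².

2.4 m/s²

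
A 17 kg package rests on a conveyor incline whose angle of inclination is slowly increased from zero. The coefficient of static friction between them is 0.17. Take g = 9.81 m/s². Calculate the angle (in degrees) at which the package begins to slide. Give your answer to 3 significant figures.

At the threshold of sliding, static friction is at its maximum μ_s N and exactly balances the weight component along the incline: mg sin θ = μ_s mg cos θ.
Hence tan θ = μ_s = 0.17, so θ = arctan(0.17) = 9.6480°.

9.65°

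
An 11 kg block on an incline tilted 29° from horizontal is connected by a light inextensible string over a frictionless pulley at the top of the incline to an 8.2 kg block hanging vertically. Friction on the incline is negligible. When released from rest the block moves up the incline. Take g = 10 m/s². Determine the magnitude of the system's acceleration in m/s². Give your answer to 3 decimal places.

1.493 m/s²

For the block on the incline: the weight component along the slope is m₁g sin 29° = 11 × 10 × 0.4848 = 53.328 N and the normal force is N = m₁g cos 29° = 96.208 N.
Newton's second law for the block (up-slope positive): T − 53.328 = 11 a. For the hanging block (downward positive): 8.2 × 10 − T = 8.2 a.
Adding the two equations eliminates T: 28.672 = 19.2 a, so a = 1.4933 m/s².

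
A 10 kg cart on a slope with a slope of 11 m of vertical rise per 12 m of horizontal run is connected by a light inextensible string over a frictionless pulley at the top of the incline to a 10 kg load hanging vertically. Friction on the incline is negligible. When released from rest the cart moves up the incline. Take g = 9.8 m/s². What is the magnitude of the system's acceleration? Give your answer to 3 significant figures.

1.59 m/s²

For the cart on the incline: the weight component along the slope is m₁g sin 42.51° = 10 × 9.8 × 0.6757 = 66.219 N and the normal force is N = m₁g cos 42.51° = 72.241 N.
Newton's second law for the cart (up-slope positive): T − 66.219 = 10 a. For the hanging load (downward positive): 10 × 9.8 − T = 10 a.
Adding the two equations eliminates T: 31.781 = 20 a, so a = 1.5890 m/s².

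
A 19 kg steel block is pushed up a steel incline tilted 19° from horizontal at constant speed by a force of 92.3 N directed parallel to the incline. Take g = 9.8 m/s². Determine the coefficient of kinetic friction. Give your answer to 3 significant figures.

At constant speed ΣF = 0 along the incline. The applied 92.3 N acts up the slope; the weight component mg sin 19° = 60.621 N and kinetic friction μN both act down the slope.
So 92.3 = 60.621 + μ × 176.056, giving μ = (92.3 − 60.621) / 176.056 = 0.1799.

0.180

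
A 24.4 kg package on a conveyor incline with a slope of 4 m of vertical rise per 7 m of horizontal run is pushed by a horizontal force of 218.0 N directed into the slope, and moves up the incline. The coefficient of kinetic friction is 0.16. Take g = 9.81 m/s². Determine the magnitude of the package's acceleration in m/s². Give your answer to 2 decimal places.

The horizontal push has components F cos 29.74° = 218.0 × 0.8682 = 189.268 N up the incline and F sin 29.74° = 218.0 × 0.4961 = 108.150 N pressing into the surface.
The normal force is therefore N = mg cos 29.74° + F sin 29.74° = 207.816 + 108.150 = 315.966 N, and kinetic friction down the slope is μN = 0.16 × 315.966 = 50.555 N.
Along the incline: F cos 29.74° − mg sin 29.74° − μN = ma, so 189.268 − 118.748 − 50.555 = 24.4 a, giving a = 0.8182 m/s².

0.82 m/s²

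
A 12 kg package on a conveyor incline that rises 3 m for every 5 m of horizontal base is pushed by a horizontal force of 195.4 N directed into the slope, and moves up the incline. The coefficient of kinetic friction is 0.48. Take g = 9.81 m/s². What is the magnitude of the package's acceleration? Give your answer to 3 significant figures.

0.857 m/s²

The horizontal push has components F cos 30.96° = 195.4 × 0.8575 = 167.556 N up the incline and F sin 30.96° = 195.4 × 0.5145 = 100.533 N pressing into the surface.
The normal force is therefore N = mg cos 30.96° + F sin 30.96° = 100.945 + 100.533 = 201.478 N, and kinetic friction down the slope is μN = 0.48 × 201.478 = 96.709 N.
Along the incline: F cos 30.96° − mg sin 30.96° − μN = ma, so 167.556 − 60.567 − 96.709 = 12 a, giving a = 0.8567 m/s².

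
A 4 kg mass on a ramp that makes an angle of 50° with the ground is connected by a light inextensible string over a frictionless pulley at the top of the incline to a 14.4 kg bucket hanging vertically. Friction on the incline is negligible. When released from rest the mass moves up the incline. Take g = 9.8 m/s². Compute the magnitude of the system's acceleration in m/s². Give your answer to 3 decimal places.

6.038 m/s²

For the mass on the incline: the weight component along the slope is m₁g sin 50° = 4 × 9.8 × 0.7660 = 30.027 N and the normal force is N = m₁g cos 50° = 25.197 N.
Newton's second law for the mass (up-slope positive): T − 30.027 = 4 a. For the hanging bucket (downward positive): 14.4 × 9.8 − T = 14.4 a.
Adding the two equations eliminates T: 111.093 = 18.4 a, so a = 6.0377 m/s².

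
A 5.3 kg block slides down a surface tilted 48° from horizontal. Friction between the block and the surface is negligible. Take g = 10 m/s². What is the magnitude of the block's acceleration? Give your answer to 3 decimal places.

Resolving the weight along the incline: the component pulling the block down the slope is mg sin 48° = 5.3 × 10 × 0.7431 = 39.384 N, and the normal force is N = mg cos 48° = 5.3 × 10 × 0.6691 = 35.462 N.
With no friction the net force along the incline is 39.384 N, so a = g sin 48° = 39.384 / 5.3 = 7.4309 m/s².

7.431 m/s²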